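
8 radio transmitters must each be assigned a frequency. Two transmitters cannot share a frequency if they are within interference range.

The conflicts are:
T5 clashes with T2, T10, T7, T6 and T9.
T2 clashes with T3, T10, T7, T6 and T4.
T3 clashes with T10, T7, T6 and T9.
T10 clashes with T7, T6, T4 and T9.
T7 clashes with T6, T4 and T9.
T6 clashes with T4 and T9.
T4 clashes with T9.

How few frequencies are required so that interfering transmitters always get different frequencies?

5

T5, T10, T7, T6, T9 all conflict with each other, so at least 5 frequencies are needed.
5 frequencies suffice: frequency 1 → {T6}; frequency 2 → {T7}; frequency 3 → {T10}; frequency 4 → {T2, T9}; frequency 5 → {T5, T3, T4}. Every pair that conflicts lands in different frequencies.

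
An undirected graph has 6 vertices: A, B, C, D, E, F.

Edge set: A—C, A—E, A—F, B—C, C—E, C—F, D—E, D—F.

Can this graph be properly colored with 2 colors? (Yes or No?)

No

A, C, F are pairwise adjacent, so at least 3 colors are needed.
So 2 colors are not enough.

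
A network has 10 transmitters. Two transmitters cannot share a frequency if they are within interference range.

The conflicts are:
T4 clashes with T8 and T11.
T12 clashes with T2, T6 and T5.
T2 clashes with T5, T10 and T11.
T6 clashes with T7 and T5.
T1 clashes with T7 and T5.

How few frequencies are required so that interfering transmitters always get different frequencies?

3

T12, T2, T5 pairwise conflict, so at least 3 frequencies are needed.
3 frequencies suffice: T4=1, T12=3, T2=1, T6=1, T1=1, T7=2, T5=2, T8=2, T10=2, T11=2. Every pair that conflicts lands in different frequencies.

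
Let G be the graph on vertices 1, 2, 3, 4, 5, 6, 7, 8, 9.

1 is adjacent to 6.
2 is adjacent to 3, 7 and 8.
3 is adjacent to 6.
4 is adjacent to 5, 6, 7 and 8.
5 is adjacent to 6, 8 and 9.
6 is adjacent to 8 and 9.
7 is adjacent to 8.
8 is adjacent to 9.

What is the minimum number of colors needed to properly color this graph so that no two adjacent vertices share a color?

4

4, 5, 6, 8 are mutually adjacent (a clique of size 4), so at least 4 colors are needed.
4 colors suffice: 1=red, 2=green, 3=red, 4=green, 5=yellow, 6=blue, 7=blue, 8=red, 9=green. No two adjacent vertices share a color.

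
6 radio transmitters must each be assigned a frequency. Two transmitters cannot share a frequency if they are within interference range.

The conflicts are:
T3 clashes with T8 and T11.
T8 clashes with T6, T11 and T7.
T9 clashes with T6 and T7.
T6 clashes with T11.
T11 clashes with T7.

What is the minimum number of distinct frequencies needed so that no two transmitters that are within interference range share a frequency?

3

T8, T11, T7 all conflict with each other, so at least 3 frequencies are needed.
3 frequencies suffice: frequency 1 → {T9, T11}; frequency 2 → {T8}; frequency 3 → {T3, T6, T7}. Every pair that conflicts lands in different frequencies.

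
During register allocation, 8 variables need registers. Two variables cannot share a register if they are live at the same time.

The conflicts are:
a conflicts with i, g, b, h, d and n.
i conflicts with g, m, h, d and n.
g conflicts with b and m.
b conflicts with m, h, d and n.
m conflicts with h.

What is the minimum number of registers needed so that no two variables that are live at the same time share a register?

a, b, n pairwise conflict, so at least 3 registers are needed.
A valid assignment using 3 registers: a=2, i=1, g=3, b=1, m=2, h=3, d=3, n=3. No two conflicting variables share a register.

3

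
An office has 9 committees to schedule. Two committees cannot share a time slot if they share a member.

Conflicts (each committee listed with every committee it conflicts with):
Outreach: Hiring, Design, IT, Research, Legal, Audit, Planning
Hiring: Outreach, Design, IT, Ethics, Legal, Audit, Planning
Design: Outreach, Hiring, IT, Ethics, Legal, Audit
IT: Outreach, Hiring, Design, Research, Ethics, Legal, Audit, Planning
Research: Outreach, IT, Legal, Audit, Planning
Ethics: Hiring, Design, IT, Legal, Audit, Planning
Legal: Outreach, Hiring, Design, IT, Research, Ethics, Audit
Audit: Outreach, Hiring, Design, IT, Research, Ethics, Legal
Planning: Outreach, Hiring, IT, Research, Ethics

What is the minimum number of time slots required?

6

Hiring, Design, IT, Ethics, Legal, Audit all conflict with each other, so at least 6 time slots are needed.
6 time slots suffice: time slot 1 → {IT}; time slot 2 → {Outreach, Ethics}; time slot 3 → {Hiring, Research}; time slot 4 → {Legal, Planning}; time slot 5 → {Audit}; time slot 6 → {Design}. Every pair that conflicts lands in different time slots.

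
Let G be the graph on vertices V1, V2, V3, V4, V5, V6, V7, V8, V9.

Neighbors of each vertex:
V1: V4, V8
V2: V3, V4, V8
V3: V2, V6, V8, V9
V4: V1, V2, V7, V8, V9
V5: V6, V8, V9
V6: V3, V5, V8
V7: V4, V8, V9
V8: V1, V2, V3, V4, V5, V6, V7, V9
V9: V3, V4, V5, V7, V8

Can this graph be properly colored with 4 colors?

Yes

The chromatic number is 4. V4, V7, V8, V9 are mutually adjacent (a clique of size 4), so at least 4 colors are needed.
4 colors suffice: color 1 → {V8}; color 2 → {V3, V4, V5}; color 3 → {V1, V2, V6, V9}; color 4 → {V7}.
That is already a proper 4-coloring.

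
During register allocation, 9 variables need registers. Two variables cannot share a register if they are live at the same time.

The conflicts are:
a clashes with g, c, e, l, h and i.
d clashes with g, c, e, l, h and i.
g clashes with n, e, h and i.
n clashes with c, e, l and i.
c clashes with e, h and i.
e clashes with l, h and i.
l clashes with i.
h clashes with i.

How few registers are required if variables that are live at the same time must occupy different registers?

d, g, e, h, i are mutually in conflict, so at least 5 registers are needed.
5 registers suffice: register 1 → {e}; register 2 → {i}; register 3 → {g, c, l}; register 4 → {a, d, n}; register 5 → {h}. Each listed conflict is separated.

5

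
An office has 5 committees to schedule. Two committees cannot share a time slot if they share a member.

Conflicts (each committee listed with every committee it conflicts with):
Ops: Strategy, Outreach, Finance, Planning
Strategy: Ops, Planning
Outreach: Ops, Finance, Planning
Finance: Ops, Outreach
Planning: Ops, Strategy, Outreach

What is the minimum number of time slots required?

3

Ops, Strategy, Planning all conflict with each other, so at least 3 time slots are needed.
3 time slots suffice: Ops=1, Strategy=2, Outreach=2, Finance=3, Planning=3. Each listed conflict is separated.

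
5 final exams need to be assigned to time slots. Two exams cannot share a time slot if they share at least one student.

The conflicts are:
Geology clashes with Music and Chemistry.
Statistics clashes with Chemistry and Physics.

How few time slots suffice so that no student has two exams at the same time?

Geology and Music conflict, so at least 2 time slots are needed.
2 time slots suffice: time slot 1 → {Music, Chemistry, Physics}; time slot 2 → {Geology, Statistics}. Every pair that conflicts lands in different time slots.

2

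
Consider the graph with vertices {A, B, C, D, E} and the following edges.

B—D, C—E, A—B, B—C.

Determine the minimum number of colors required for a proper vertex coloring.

A and B are adjacent, so at least 2 colors are needed.
2 colors suffice: color 1 → {B, E}; color 2 → {A, C, D}. Every edge joins two different colors.

2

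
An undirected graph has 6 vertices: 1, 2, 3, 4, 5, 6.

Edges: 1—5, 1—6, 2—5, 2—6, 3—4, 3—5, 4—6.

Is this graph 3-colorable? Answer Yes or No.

Yes

The chromatic number is 3. The cycle 6-4-3-5-1-6 has odd length 5, so it cannot be 2-colored; at least 3 colors are needed.
3 colors suffice: 1=blue, 2=blue, 3=blue, 4=green, 5=red, 6=red.
That is already a proper 3-coloring.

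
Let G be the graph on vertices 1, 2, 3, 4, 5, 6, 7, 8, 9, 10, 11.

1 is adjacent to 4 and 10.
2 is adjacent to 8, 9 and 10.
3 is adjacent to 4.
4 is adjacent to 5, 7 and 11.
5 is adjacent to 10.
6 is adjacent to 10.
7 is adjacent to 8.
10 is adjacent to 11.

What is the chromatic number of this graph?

2

4 and 11 are adjacent, so at least 2 colors are needed.
2 colors suffice: color red → {4, 8, 9, 10}; color blue → {1, 2, 3, 5, 6, 7, 11}. Each edge has distinct colors on its endpoints.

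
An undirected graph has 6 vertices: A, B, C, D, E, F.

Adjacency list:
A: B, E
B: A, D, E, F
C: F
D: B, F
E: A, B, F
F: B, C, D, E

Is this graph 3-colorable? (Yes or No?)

The chromatic number is 3. A, B, E form a triangle, so at least 3 colors are needed.
A valid assignment using 3 colors: A=1, B=2, C=2, D=3, E=3, F=1.
That is already a proper 3-coloring.

Yes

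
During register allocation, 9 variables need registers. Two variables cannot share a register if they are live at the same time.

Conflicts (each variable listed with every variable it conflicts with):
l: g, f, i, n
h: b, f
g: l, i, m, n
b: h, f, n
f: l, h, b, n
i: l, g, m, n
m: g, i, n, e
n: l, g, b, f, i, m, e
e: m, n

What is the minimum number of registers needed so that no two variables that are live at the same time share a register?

4

l, g, i, n are mutually in conflict, so at least 4 registers are needed.
4 registers suffice: l=3, h=1, g=4, b=3, f=2, i=2, m=3, n=1, e=2. Every pair that conflicts lands in different registers.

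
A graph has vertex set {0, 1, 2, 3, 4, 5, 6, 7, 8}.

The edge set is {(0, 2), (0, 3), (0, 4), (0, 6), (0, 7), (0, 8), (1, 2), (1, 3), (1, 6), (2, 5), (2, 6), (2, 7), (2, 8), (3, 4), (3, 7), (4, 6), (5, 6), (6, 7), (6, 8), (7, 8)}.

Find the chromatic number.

0, 2, 6, 7, 8 form a clique, so at least 5 colors are needed.
5 colors suffice: color red → {3, 6}; color blue → {0, 1, 5}; color green → {2, 4}; color yellow → {7}; color purple → {8}. Every edge joins two different colors.

5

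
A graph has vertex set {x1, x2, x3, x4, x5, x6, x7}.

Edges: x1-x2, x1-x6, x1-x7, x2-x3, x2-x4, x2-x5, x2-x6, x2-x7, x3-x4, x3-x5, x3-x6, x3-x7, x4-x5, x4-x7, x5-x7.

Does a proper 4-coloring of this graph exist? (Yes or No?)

x2, x3, x4, x5, x7 are mutually adjacent (a clique of size 5), so at least 5 colors are needed.
So 4 colors are not enough.

No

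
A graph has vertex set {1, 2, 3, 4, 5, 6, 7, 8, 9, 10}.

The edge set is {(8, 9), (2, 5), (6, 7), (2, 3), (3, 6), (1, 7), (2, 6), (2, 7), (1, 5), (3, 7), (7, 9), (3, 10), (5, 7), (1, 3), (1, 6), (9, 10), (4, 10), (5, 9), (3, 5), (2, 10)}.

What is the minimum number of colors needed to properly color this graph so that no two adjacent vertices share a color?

1, 3, 6, 7 are pairwise adjacent (a clique of size 4), so at least 4 colors are needed.
4 colors suffice: 1=c, 2=c, 3=b, 4=b, 5=d, 6=d, 7=a, 8=a, 9=b, 10=a. Each edge has distinct colors on its endpoints.

4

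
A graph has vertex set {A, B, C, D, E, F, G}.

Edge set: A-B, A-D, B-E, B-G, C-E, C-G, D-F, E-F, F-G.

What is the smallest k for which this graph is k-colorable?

3

The cycle E-F-D-A-B-E has odd length 5, so it cannot be 2-colored; at least 3 colors are needed.
3 colors suffice: color 1 → {B, C, F}; color 2 → {D, E, G}; color 3 → {A}. Every edge joins two different colors.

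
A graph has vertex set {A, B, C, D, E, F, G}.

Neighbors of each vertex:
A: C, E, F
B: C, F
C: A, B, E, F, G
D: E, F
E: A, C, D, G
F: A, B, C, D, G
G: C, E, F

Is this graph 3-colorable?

Yes

The chromatic number is 3. C, F, G are mutually adjacent, so at least 3 colors are needed.
3 colors suffice: color red → {C, D}; color blue → {E, F}; color green → {A, B, G}.
That is already a proper 3-coloring.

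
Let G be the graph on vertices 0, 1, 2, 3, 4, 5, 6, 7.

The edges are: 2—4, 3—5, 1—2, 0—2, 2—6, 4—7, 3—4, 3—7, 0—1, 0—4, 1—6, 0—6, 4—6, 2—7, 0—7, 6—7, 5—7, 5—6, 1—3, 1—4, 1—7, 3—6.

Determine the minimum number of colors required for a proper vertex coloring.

0, 1, 2, 4, 6, 7 are mutually adjacent (a clique of size 6), so at least 6 colors are needed.
6 colors suffice: color red → {6}; color blue → {7}; color green → {1, 5}; color yellow → {4}; color purple → {2, 3}; color orange → {0}. Every edge joins two different colors.

6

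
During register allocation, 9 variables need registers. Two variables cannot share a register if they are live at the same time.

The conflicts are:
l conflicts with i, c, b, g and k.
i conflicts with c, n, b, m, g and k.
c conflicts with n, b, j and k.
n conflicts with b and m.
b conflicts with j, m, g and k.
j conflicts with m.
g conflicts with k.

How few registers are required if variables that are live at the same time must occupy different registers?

5

l, i, c, b, k all conflict with each other, so at least 5 registers are needed.
5 registers suffice: register 1 → {b}; register 2 → {i, j}; register 3 → {c, m, g}; register 4 → {l, n}; register 5 → {k}. Each listed conflict is separated.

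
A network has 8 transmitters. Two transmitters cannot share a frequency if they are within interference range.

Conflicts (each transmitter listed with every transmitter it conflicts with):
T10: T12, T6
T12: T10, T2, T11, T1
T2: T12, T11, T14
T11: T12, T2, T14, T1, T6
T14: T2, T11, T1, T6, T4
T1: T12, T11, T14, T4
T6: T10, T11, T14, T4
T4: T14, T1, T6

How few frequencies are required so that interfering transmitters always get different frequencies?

3

T11, T14, T6 pairwise conflict, so at least 3 frequencies are needed.
3 frequencies suffice: frequency 1 → {T10, T11, T4}; frequency 2 → {T12, T14}; frequency 3 → {T2, T1, T6}. Each listed conflict is separated.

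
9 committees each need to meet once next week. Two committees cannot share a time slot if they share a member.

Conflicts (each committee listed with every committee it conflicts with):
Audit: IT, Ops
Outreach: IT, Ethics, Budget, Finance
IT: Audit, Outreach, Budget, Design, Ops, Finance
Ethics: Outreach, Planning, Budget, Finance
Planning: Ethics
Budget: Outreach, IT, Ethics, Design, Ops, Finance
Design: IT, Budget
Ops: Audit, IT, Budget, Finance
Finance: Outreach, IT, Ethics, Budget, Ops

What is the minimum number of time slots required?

4

Outreach, Ethics, Budget, Finance are mutually in conflict, so at least 4 time slots are needed.
A valid assignment using 4 time slots: Audit=1, Outreach=4, IT=2, Ethics=2, Planning=1, Budget=1, Design=3, Ops=4, Finance=3. No two conflicting committees share a time slot.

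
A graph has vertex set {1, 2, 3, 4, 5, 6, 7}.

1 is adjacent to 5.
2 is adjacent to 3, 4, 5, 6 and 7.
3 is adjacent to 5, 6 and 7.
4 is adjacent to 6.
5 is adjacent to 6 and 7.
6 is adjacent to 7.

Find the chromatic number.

2, 3, 5, 6, 7 form a clique, so at least 5 colors are needed.
5 colors suffice: color red → {4, 5}; color blue → {1, 6}; color green → {2}; color yellow → {3}; color purple → {7}. Each edge has distinct colors on its endpoints.

5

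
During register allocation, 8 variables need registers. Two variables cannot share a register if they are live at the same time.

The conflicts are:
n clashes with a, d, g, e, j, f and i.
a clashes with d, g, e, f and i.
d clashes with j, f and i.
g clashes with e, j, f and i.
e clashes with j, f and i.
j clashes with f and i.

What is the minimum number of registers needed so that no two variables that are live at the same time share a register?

n, a, g, e, i pairwise conflict, so at least 5 registers are needed.
5 registers suffice: register 1 → {n}; register 2 → {a, j}; register 3 → {d, e}; register 4 → {f, i}; register 5 → {g}. Each listed conflict is separated.

5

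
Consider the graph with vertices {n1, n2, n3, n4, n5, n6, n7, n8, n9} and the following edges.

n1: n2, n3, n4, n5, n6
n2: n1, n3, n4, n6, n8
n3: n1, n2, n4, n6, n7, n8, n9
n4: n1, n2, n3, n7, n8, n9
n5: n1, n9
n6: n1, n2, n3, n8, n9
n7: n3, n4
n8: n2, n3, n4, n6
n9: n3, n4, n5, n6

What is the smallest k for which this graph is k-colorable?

n2, n3, n6, n8 form a clique, so at least 4 colors are needed.
4 colors suffice: color 1 → {n3, n5}; color 2 → {n4, n6}; color 3 → {n2, n7, n9}; color 4 → {n1, n8}. Every edge joins two different colors.

4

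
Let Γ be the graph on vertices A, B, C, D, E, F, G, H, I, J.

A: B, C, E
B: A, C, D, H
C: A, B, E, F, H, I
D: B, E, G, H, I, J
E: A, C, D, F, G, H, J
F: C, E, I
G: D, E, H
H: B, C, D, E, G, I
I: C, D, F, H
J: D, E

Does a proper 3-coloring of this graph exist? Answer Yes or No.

D, E, G, H are mutually adjacent (a clique of size 4), so at least 4 colors are needed.
So 3 colors are not enough.

No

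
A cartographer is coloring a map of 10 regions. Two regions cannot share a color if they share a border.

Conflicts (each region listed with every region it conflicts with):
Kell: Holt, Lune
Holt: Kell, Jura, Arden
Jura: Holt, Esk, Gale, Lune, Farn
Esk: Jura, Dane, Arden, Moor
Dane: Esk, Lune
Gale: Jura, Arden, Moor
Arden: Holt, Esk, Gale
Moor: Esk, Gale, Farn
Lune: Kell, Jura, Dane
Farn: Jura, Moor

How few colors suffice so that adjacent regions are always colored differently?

Moor and Farn conflict, so at least 2 colors are needed.
2 colors suffice: Kell=1, Holt=2, Jura=1, Esk=2, Dane=1, Gale=2, Arden=1, Moor=1, Lune=2, Farn=2. Every pair that conflicts lands in different colors.

2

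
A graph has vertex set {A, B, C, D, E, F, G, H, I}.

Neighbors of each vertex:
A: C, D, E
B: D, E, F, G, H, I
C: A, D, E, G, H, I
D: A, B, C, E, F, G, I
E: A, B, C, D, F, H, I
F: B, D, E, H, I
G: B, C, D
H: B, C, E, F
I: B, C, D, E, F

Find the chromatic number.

B, D, E, F, I form a clique, so at least 5 colors are needed.
A valid assignment using 5 colors: A=yellow, B=green, C=green, D=red, E=blue, F=yellow, G=blue, H=red, I=purple. Every edge joins two different colors.

5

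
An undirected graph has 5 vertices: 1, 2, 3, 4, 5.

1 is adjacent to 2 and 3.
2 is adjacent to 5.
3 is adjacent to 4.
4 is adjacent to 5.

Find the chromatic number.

The cycle 5-2-1-3-4-5 has odd length 5, so it cannot be 2-colored; at least 3 colors are needed.
3 colors suffice: color red → {1, 4}; color blue → {2, 3}; color green → {5}. No two adjacent vertices share a color.

3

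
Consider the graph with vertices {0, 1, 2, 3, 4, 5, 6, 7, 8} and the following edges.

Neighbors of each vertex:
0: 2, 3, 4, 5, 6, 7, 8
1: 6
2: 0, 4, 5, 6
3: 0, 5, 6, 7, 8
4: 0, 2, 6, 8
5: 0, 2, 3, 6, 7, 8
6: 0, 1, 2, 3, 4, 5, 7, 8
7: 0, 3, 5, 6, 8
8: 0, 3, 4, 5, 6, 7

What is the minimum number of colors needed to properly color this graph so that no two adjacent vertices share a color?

6

0, 3, 5, 6, 7, 8 form a clique, so at least 6 colors are needed.
6 colors suffice: 0=b, 1=b, 2=d, 3=f, 4=c, 5=c, 6=a, 7=e, 8=d. Every edge joins two different colors.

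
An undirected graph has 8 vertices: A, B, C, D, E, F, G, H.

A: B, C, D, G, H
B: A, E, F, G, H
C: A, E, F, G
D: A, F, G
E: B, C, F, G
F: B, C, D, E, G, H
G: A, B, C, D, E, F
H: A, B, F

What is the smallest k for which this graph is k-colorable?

4

C, E, F, G form a clique, so at least 4 colors are needed.
A valid assignment using 4 colors: A=blue, B=green, C=green, D=green, E=yellow, F=blue, G=red, H=red. Every edge joins two different colors.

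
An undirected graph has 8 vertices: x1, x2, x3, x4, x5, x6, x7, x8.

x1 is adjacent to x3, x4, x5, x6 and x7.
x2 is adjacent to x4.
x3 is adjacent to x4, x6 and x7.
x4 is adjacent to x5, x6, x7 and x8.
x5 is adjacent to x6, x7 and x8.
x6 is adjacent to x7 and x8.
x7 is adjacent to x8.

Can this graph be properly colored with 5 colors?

The chromatic number is 5. x1, x4, x5, x6, x7 are pairwise adjacent (a clique of size 5), so at least 5 colors are needed.
5 colors suffice: color red → {x4}; color blue → {x2, x7}; color green → {x6}; color yellow → {x1, x8}; color purple → {x3, x5}.
That is already a proper 5-coloring.

Yes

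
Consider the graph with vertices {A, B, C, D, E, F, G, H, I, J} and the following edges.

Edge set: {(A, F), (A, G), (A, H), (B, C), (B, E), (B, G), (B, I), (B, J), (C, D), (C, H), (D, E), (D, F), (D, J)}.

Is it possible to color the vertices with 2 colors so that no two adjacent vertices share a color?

No

The cycle A-G-B-C-H-A has odd length 5, so it cannot be 2-colored; at least 3 colors are needed.
So 2 colors are not enough.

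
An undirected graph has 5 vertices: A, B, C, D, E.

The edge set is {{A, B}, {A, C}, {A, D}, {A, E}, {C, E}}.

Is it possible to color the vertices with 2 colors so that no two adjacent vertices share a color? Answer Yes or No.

A, C, E are pairwise adjacent, so at least 3 colors are needed.
So 2 colors are not enough.

No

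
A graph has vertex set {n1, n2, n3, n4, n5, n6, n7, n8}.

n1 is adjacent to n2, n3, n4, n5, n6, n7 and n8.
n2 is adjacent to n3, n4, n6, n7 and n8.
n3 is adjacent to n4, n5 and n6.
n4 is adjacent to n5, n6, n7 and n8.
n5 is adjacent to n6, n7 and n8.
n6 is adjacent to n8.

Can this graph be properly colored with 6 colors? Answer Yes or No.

The chromatic number is 5. n1, n2, n3, n4, n6 are mutually adjacent (a clique of size 5), so at least 5 colors are needed.
A valid assignment using 5 colors: n1=1, n2=3, n3=5, n4=2, n5=3, n6=4, n7=4, n8=5.
Since 6 ≥ 5, a proper 6-coloring certainly exists.

Yes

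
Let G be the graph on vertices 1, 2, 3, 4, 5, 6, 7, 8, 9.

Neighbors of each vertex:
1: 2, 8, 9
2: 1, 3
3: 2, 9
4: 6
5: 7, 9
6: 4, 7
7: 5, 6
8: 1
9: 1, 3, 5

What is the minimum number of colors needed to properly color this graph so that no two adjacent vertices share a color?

2

1 and 2 are adjacent, so at least 2 colors are needed.
2 colors suffice: color red → {1, 3, 5, 6}; color blue → {2, 4, 7, 8, 9}. No two adjacent vertices share a color.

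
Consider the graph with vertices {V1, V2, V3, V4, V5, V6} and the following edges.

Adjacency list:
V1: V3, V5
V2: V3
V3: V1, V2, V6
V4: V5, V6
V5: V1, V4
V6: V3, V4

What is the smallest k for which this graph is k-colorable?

3

The cycle V4-V6-V3-V1-V5-V4 has odd length 5, so it cannot be 2-colored; at least 3 colors are needed.
3 colors suffice: V1=G, V2=B, V3=R, V4=R, V5=B, V6=B. Each edge has distinct colors on its endpoints.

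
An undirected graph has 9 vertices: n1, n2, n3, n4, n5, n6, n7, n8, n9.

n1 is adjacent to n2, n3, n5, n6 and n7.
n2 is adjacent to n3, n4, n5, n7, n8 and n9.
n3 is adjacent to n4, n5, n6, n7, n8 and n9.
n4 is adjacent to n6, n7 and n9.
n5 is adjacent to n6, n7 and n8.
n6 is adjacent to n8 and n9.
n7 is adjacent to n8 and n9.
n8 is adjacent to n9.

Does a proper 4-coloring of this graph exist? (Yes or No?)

n2, n3, n7, n8, n9 are mutually adjacent (a clique of size 5), so at least 5 colors are needed.
So 4 colors are not enough.

No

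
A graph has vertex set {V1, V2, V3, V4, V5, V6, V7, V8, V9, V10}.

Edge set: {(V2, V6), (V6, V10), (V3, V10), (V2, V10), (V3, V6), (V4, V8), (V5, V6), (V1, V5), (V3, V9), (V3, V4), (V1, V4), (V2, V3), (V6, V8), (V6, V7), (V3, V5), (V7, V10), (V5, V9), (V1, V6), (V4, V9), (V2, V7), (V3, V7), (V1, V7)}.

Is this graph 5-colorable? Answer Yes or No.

The chromatic number is 5. V2, V3, V6, V7, V10 are pairwise adjacent (a clique of size 5), so at least 5 colors are needed.
5 colors suffice: V1=R, V2=P, V3=R, V4=B, V5=G, V6=B, V7=G, V8=R, V9=Y, V10=Y.
That is already a proper 5-coloring.

Yes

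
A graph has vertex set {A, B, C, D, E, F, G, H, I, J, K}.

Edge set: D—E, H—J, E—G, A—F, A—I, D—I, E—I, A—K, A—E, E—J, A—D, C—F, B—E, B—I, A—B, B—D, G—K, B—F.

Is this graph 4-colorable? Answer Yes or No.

No

A, B, D, E, I are pairwise adjacent (a clique of size 5), so at least 5 colors are needed.
So 4 colors are not enough.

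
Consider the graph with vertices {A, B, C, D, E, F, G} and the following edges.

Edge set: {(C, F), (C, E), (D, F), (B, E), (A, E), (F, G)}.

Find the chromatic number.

B and E are adjacent, so at least 2 colors are needed.
One proper 2-coloring: A=2, B=2, C=2, D=2, E=1, F=1, G=2. Each edge has distinct colors on its endpoints.

2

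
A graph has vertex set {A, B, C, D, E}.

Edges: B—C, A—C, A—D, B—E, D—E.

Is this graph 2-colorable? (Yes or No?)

The cycle B-C-A-D-E-B has odd length 5, so it cannot be 2-colored; at least 3 colors are needed.
So 2 colors are not enough.

No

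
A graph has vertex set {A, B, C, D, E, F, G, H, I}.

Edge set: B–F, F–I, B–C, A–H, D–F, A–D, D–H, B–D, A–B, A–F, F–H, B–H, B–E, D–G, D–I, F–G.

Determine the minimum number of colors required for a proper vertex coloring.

A, B, D, F, H are mutually adjacent (a clique of size 5), so at least 5 colors are needed.
One proper 5-coloring: A=5, B=3, C=1, D=2, E=1, F=1, G=3, H=4, I=3. No two adjacent vertices share a color.

5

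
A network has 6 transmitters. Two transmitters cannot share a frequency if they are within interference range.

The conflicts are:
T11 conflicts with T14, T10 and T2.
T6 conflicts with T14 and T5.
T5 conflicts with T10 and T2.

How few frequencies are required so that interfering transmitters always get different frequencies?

3

The cycle T11-T10-T5-T6-T14-T11 has odd length 5, so it cannot be 2-colored; at least 3 frequencies are needed.
A valid assignment using 3 frequencies: T11=1, T6=3, T14=2, T5=1, T10=2, T2=2. Every pair that conflicts lands in different frequencies.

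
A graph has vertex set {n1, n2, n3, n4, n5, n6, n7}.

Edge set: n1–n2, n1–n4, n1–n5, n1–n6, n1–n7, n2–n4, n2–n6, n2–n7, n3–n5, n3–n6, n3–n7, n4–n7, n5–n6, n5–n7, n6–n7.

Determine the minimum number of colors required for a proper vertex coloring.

4

n1, n5, n6, n7 form a clique, so at least 4 colors are needed.
4 colors suffice: color 1 → {n7}; color 2 → {n4, n6}; color 3 → {n1, n3}; color 4 → {n2, n5}. Every edge joins two different colors.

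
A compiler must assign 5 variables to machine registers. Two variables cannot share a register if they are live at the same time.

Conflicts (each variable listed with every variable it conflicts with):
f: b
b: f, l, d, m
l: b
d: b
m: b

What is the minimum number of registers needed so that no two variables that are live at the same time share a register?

b and l conflict, so at least 2 registers are needed.
2 registers suffice: register 1 → {b}; register 2 → {f, l, d, m}. Every pair that conflicts lands in different registers.

2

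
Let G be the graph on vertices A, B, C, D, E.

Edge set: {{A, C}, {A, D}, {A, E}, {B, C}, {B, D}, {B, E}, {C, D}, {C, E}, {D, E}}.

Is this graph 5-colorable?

The chromatic number is 4. B, C, D, E are mutually adjacent (a clique of size 4), so at least 4 colors are needed.
A valid assignment using 4 colors: A=4, B=4, C=3, D=1, E=2.
Since 5 ≥ 4, a proper 5-coloring certainly exists.

Yes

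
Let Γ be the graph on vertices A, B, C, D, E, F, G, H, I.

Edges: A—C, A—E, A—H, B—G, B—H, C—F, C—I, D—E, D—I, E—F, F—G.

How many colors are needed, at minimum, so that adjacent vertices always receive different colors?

3

The cycle A-C-I-D-E-A has odd length 5, so it cannot be 2-colored; at least 3 colors are needed.
A valid assignment using 3 colors: A=red, B=red, C=blue, D=green, E=blue, F=red, G=blue, H=blue, I=red. Each edge has distinct colors on its endpoints.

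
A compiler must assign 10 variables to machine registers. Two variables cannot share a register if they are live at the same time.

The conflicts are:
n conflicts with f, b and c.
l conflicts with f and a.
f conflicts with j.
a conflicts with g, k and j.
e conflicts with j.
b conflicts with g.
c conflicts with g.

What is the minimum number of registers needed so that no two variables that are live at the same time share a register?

2

c and g conflict, so at least 2 registers are needed.
2 registers suffice: n=2, l=2, f=1, a=1, e=1, b=1, c=1, g=2, k=2, j=2. No two conflicting variables share a register.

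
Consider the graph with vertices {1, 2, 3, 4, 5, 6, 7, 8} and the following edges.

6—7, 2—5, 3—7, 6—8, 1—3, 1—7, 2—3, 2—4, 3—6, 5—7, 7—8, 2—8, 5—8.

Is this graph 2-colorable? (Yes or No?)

1, 3, 7 are mutually adjacent, so at least 3 colors are needed.
So 2 colors are not enough.

No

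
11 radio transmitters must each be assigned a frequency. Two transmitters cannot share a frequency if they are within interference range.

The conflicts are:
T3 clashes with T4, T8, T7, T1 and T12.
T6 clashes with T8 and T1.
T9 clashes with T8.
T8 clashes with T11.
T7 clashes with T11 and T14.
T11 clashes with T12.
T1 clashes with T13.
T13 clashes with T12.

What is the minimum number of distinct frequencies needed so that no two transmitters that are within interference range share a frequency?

2

T7 and T14 conflict, so at least 2 frequencies are needed.
2 frequencies suffice: frequency 1 → {T3, T6, T9, T11, T14, T13}; frequency 2 → {T4, T8, T7, T1, T12}. Every pair that conflicts lands in different frequencies.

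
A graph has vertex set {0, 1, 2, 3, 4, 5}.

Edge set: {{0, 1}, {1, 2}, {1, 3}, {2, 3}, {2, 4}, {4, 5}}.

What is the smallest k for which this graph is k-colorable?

3

1, 2, 3 form a triangle, so at least 3 colors are needed.
3 colors suffice: color a → {1, 4}; color b → {0, 2, 5}; color c → {3}. Each edge has distinct colors on its endpoints.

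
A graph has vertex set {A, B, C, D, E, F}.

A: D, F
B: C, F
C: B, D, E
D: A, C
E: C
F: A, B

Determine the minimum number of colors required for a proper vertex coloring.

The cycle C-B-F-A-D-C has odd length 5, so it cannot be 2-colored; at least 3 colors are needed.
A valid assignment using 3 colors: A=2, B=2, C=1, D=3, E=2, F=1. Every edge joins two different colors.

3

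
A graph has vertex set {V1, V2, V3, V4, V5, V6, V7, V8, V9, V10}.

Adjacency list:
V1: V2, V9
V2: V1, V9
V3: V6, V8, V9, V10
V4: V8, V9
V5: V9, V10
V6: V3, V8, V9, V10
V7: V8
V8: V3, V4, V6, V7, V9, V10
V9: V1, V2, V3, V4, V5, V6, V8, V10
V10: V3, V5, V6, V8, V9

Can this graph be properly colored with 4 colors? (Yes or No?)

No

V3, V6, V8, V9, V10 form a clique, so at least 5 colors are needed.
So 4 colors are not enough.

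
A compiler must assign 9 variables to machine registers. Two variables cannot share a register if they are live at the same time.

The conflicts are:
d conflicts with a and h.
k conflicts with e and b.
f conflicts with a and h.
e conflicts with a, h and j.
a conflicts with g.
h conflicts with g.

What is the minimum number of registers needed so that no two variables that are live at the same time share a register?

f and h conflict, so at least 2 registers are needed.
Using 2 registers: d=2, k=1, f=2, e=2, a=1, b=2, h=1, j=1, g=2. No two conflicting variables share a register.

2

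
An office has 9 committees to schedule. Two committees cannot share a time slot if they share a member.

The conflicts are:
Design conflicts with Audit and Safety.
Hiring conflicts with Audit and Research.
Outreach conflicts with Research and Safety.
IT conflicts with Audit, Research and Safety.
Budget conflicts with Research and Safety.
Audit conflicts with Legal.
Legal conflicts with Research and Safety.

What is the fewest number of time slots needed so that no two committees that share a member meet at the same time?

2

Design and Audit conflict, so at least 2 time slots are needed.
2 time slots suffice: time slot 1 → {Audit, Research, Safety}; time slot 2 → {Design, Hiring, Outreach, IT, Budget, Legal}. Every pair that conflicts lands in different time slots.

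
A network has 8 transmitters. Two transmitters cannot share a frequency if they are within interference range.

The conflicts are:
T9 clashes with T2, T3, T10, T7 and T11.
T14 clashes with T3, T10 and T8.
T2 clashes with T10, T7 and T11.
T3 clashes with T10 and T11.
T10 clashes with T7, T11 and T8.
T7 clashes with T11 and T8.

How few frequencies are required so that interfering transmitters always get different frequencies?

T9, T2, T10, T7, T11 pairwise conflict, so at least 5 frequencies are needed.
5 frequencies suffice: T9=4, T14=3, T2=5, T3=2, T10=1, T7=2, T11=3, T8=4. No two conflicting transmitters share a frequency.

5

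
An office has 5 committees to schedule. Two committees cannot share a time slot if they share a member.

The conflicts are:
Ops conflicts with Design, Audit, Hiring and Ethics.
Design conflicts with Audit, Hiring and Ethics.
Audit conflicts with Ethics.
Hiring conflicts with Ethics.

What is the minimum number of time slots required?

Ops, Design, Hiring, Ethics all conflict with each other, so at least 4 time slots are needed.
4 time slots suffice: Ops=1, Design=2, Audit=4, Hiring=4, Ethics=3. Every pair that conflicts lands in different time slots.

4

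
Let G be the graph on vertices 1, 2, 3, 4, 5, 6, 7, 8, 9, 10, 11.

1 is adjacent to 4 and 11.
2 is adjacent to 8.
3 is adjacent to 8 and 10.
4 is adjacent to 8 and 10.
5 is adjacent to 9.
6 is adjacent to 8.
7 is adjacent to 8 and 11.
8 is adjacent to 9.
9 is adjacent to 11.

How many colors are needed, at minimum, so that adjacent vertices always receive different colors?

The cycle 1-11-9-8-4-1 has odd length 5, so it cannot be 2-colored; at least 3 colors are needed.
One proper 3-coloring: 1=c, 2=b, 3=b, 4=b, 5=a, 6=b, 7=b, 8=a, 9=b, 10=a, 11=a. Every edge joins two different colors.

3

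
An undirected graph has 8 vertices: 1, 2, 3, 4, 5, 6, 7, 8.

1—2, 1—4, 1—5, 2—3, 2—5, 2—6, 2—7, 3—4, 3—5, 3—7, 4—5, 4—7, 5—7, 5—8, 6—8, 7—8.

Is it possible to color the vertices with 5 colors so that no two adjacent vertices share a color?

The chromatic number is 4. 3, 4, 5, 7 are pairwise adjacent (a clique of size 4), so at least 4 colors are needed.
A valid assignment using 4 colors: 1=b, 2=c, 3=d, 4=c, 5=a, 6=a, 7=b, 8=c.
Since 5 ≥ 4, a proper 5-coloring certainly exists.

Yes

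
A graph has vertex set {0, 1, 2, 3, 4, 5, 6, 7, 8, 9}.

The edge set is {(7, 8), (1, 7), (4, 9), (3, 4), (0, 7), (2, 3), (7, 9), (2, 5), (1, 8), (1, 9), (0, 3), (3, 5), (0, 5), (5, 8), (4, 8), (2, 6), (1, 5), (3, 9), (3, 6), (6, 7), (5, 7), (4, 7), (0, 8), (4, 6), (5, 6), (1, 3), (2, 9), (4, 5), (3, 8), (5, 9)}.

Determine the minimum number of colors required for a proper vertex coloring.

4

1, 5, 7, 8 are mutually adjacent (a clique of size 4), so at least 4 colors are needed.
One proper 4-coloring: 0=yellow, 1=yellow, 2=yellow, 3=blue, 4=yellow, 5=red, 6=green, 7=blue, 8=green, 9=green. Every edge joins two different colors.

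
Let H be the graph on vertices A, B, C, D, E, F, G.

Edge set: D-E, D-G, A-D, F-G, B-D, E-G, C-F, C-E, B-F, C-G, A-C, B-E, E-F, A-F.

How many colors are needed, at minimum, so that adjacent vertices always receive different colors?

C, E, F, G form a clique, so at least 4 colors are needed.
4 colors suffice: A=2, B=3, C=4, D=1, E=2, F=1, G=3. No two adjacent vertices share a color.

4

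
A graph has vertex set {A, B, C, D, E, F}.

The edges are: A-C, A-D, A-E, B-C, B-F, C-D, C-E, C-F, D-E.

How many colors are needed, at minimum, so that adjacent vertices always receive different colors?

4

A, C, D, E form a clique, so at least 4 colors are needed.
One proper 4-coloring: A=3, B=2, C=1, D=2, E=4, F=3. Each edge has distinct colors on its endpoints.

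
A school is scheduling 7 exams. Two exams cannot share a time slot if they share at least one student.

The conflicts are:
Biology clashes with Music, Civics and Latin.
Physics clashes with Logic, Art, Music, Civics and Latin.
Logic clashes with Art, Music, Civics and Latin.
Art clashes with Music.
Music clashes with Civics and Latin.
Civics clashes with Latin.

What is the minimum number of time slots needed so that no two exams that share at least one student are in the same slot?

5

Physics, Logic, Music, Civics, Latin all conflict with each other, so at least 5 time slots are needed.
A valid assignment using 5 time slots: Biology=3, Physics=4, Logic=3, Art=2, Music=1, Civics=2, Latin=5. Every pair that conflicts lands in different time slots.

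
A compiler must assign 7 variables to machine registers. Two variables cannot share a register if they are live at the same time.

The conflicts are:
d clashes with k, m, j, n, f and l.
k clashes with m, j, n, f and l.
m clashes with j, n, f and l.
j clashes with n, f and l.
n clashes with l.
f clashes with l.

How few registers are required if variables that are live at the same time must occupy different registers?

6

d, k, m, j, n, l all conflict with each other, so at least 6 registers are needed.
6 registers suffice: register 1 → {j}; register 2 → {k}; register 3 → {m}; register 4 → {d}; register 5 → {l}; register 6 → {n, f}. Each listed conflict is separated.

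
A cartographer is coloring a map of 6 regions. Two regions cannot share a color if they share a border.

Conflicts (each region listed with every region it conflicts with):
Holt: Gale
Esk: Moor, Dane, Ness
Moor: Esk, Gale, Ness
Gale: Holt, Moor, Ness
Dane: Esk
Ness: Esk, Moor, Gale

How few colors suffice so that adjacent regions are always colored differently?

3

Esk, Moor, Ness all conflict with each other, so at least 3 colors are needed.
3 colors suffice: color 1 → {Holt, Dane, Ness}; color 2 → {Moor}; color 3 → {Esk, Gale}. No two conflicting regions share a color.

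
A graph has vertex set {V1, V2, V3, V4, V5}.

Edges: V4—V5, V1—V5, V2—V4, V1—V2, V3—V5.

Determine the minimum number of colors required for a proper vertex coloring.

V1 and V2 are adjacent, so at least 2 colors are needed.
A valid assignment using 2 colors: V1=2, V2=1, V3=2, V4=2, V5=1. Every edge joins two different colors.

2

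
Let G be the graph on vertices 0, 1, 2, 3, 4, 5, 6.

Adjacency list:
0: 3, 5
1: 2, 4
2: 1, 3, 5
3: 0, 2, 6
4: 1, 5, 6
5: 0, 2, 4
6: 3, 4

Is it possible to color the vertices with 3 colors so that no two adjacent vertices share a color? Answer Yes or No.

The chromatic number is 3. The cycle 2-3-6-4-1-2 has odd length 5, so it cannot be 2-colored; at least 3 colors are needed.
3 colors suffice: color red → {3, 4}; color blue → {0, 2, 6}; color green → {1, 5}.
That is already a proper 3-coloring.

Yes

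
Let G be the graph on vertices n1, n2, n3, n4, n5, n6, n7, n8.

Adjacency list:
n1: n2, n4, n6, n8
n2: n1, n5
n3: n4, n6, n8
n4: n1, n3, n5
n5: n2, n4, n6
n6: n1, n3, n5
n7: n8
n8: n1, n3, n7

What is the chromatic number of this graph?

2

n3 and n4 are adjacent, so at least 2 colors are needed.
2 colors suffice: n1=1, n2=2, n3=1, n4=2, n5=1, n6=2, n7=1, n8=2. No two adjacent vertices share a color.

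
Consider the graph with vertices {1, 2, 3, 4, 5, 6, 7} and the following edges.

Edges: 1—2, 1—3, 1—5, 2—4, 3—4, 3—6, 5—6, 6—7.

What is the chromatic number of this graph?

2

5 and 6 are adjacent, so at least 2 colors are needed.
A valid assignment using 2 colors: 1=a, 2=b, 3=b, 4=a, 5=b, 6=a, 7=b. Every edge joins two different colors.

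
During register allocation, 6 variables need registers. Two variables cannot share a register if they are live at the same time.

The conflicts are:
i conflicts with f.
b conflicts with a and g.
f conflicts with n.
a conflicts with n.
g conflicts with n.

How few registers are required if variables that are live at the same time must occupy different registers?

2

b and a conflict, so at least 2 registers are needed.
Using 2 registers: i=1, b=1, f=2, a=2, g=2, n=1. Every pair that conflicts lands in different registers.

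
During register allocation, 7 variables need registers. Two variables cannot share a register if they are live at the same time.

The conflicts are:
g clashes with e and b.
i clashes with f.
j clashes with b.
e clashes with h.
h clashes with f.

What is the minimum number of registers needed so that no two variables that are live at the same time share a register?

e and h conflict, so at least 2 registers are needed.
2 registers suffice: g=2, i=2, j=2, e=1, h=2, b=1, f=1. Each listed conflict is separated.

2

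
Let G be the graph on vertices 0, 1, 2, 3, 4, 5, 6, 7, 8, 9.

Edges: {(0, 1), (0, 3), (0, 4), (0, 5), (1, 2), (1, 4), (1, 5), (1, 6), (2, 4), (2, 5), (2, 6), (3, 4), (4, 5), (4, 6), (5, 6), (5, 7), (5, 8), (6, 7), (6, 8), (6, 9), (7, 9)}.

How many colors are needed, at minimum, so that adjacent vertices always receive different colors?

5

1, 2, 4, 5, 6 form a clique, so at least 5 colors are needed.
A valid assignment using 5 colors: 0=b, 1=d, 2=e, 3=a, 4=c, 5=a, 6=b, 7=c, 8=c, 9=a. No two adjacent vertices share a color.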